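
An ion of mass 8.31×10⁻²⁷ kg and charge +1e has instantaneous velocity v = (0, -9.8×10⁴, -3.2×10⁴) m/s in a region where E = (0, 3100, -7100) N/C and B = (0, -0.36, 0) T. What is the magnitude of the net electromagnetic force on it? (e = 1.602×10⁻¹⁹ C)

v×B = (-1.15×10⁴, 0, 0) N/C.
E + v×B = (-1.15×10⁴, 3100, -7100) N/C.
F = q(E + v×B) = (1.602×10⁻¹⁹ C)·(-1.15×10⁴, 3100, -7100) = (-1.85×10⁻¹⁵, 4.97×10⁻¹⁶, -1.14×10⁻¹⁵) N.
|F| = 2.22×10⁻¹⁵ N.

|F| ≈ 2.22×10⁻¹⁵ N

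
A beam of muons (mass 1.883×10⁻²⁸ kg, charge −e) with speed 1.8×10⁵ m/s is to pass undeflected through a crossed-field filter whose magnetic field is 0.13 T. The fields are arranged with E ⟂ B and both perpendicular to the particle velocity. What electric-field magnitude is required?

E = 2.3×10⁴ V/m

For straight-line motion qE = qvB, so E = vB.
E = 1.8×10⁵ × 0.13 = 2.3×10⁴ V/m.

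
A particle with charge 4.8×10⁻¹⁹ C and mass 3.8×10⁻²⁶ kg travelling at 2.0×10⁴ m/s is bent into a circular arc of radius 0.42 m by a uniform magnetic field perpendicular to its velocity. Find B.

From |q|vB = mv²/r, B = mv/(|q|r).
B = (3.8×10⁻²⁶)(2.0×10⁴)/((4.8×10⁻¹⁹)(0.42)) ≈ 3.8×10⁻³ T.

B ≈ 3.8×10⁻³ T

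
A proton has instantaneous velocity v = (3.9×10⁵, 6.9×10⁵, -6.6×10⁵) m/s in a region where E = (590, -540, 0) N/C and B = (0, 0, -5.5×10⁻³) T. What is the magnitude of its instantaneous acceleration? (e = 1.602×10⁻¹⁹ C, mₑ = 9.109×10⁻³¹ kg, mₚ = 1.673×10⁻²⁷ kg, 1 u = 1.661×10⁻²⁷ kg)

v×B = (-3800, 2140, 0) N/C.
E + v×B = (-3200, 1600, 0) N/C.
F = q(E + v×B) = (1.602×10⁻¹⁹ C)·(-3200, 1600, 0) = (-5.13×10⁻¹⁶, 2.57×10⁻¹⁶, 0) N.
|a| = |F|/m = 5.742×10⁻¹⁶/1.673×10⁻²⁷ ≈ 3.43×10¹¹ m/s².

|a| ≈ 3.43×10¹¹ m/s²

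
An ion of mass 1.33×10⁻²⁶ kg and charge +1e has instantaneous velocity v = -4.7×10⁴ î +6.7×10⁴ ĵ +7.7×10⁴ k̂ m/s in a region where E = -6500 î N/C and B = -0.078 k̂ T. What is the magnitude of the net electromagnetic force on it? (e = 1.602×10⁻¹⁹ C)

|F| ≈ 1.97×10⁻¹⁵ N

v×B = (-5230, -3670, 0) N/C.
E + v×B = (-1.17×10⁴, -3670, 0) N/C.
F = q(E + v×B) = (1.602×10⁻¹⁹ C)·(-1.17×10⁴, -3670, 0) = (-1.88×10⁻¹⁵, -5.87×10⁻¹⁶, 0) N.
|F| = 1.97×10⁻¹⁵ N.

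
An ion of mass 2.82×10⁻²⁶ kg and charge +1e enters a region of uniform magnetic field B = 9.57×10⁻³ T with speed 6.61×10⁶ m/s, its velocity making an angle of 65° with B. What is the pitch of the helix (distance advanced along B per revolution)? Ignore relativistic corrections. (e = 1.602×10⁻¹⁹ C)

v∥ = v cosθ = 6.61×10⁶·cos65° ≈ 2.794×10⁶ m/s.
T = 2πm/(|q|B) = 2π(2.82×10⁻²⁶)/((1.602×10⁻¹⁹)(9.57×10⁻³)) ≈ 1.156×10⁻⁴ s.
pitch = v∥ T = (2.794×10⁶)(1.156×10⁻⁴) ≈ 323 m.

p ≈ 323 m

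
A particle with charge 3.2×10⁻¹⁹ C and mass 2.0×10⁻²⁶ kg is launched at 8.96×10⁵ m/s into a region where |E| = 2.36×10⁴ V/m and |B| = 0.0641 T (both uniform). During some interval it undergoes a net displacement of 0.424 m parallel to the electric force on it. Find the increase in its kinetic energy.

ΔKE ≈ 3.20×10⁻¹⁵ J

The magnetic force is always ⟂ v and does no work; only the electric force changes KE.
ΔKE = F_E · d = |q|E d = (3.2×10⁻¹⁹)(2.36×10⁴)(0.424) ≈ 3.20×10⁻¹⁵ J.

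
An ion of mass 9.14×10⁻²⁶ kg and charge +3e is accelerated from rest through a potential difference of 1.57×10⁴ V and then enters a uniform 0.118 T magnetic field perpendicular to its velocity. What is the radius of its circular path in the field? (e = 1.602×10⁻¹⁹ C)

r ≈ 0.655 m

Acceleration: |q|V = ½mv² ⇒ v = √(2|q|V/m) = √(2·4.806×10⁻¹⁹·1.57×10⁴/9.14×10⁻²⁶) ≈ 4.063×10⁵ m/s.
In the field: r = mv/(|q|B) = (9.14×10⁻²⁶)(4.063×10⁵)/((4.806×10⁻¹⁹)(0.118)) ≈ 0.655 m.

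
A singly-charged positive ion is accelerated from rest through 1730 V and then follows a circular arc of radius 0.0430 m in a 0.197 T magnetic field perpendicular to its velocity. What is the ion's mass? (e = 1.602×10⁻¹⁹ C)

Combine |q|V = ½mv² and r = mv/(|q|B): eliminate v to get m = qB²r²/(2V).
m = (1.602×10⁻¹⁹)(0.197)²(0.0430)²/(2·1730) ≈ 3.32×10⁻²⁷ kg.

m ≈ 3.32×10⁻²⁷ kg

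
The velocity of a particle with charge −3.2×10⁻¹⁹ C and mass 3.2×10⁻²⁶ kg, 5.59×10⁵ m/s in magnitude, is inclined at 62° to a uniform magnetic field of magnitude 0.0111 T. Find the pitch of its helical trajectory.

v∥ = v cosθ = 5.59×10⁵·cos62° ≈ 2.624×10⁵ m/s.
T = 2πm/(|q|B) = 2π(3.2×10⁻²⁶)/((3.2×10⁻¹⁹)(0.0111)) ≈ 5.661×10⁻⁵ s.
pitch = v∥ T = (2.624×10⁵)(5.661×10⁻⁵) ≈ 14.9 m.

p ≈ 14.9 m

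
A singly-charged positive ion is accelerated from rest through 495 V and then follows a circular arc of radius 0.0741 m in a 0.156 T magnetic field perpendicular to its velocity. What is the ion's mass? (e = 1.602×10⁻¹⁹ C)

m ≈ 2.16×10⁻²⁶ kg

Combine |q|V = ½mv² and r = mv/(|q|B): eliminate v to get m = qB²r²/(2V).
m = (1.602×10⁻¹⁹)(0.156)²(0.0741)²/(2·495) ≈ 2.16×10⁻²⁶ kg.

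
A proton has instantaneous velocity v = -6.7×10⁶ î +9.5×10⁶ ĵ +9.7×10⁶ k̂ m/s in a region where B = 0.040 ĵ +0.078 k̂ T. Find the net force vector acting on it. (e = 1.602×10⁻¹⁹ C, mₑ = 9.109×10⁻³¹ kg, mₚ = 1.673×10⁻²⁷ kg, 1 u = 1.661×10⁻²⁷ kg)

F ≈ (5.66×10⁻¹⁴, 8.37×10⁻¹⁴, -4.29×10⁻¹⁴) N

v×B = (3.53×10⁵, 5.23×10⁵, -2.68×10⁵) N/C.
F = q v×B = (1.602×10⁻¹⁹ C)·(3.53×10⁵, 5.23×10⁵, -2.68×10⁵) = (5.66×10⁻¹⁴, 8.37×10⁻¹⁴, -4.29×10⁻¹⁴) N.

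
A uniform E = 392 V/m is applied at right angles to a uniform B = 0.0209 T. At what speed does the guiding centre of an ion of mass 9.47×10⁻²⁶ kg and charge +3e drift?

The steady drift has the magnetic force balancing the electric force, so v_d = E/B.
v_d = 392/0.0209 = 1.88×10⁴ m/s.

v_d ≈ 1.88×10⁴ m/s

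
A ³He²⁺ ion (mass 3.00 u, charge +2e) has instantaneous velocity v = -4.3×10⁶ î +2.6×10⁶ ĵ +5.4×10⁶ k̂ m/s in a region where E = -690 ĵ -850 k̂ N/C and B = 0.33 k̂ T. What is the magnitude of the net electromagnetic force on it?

|F| ≈ 5.31×10⁻¹³ N

v×B = (8.58×10⁵, 1.42×10⁶, 0) N/C.
E + v×B = (8.58×10⁵, 1.42×10⁶, -850) N/C.
F = q(E + v×B) = (3.204×10⁻¹⁹ C)·(8.58×10⁵, 1.42×10⁶, -850) = (2.75×10⁻¹³, 4.54×10⁻¹³, -2.72×10⁻¹⁶) N.
|F| = 5.31×10⁻¹³ N.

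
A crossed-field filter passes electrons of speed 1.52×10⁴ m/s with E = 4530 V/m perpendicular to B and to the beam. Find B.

Balance of forces in the selector: qE = qvB ⇒ B = E/v.
B = 4530/1.52×10⁴ = 0.298 T.

B = 0.298 T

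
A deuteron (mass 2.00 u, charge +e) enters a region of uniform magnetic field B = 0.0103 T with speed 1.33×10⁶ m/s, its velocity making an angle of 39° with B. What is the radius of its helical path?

v⊥ = v sinθ = 1.33×10⁶·sin39° ≈ 8.370×10⁵ m/s.
r = m v⊥/(|q|B) = (3.322×10⁻²⁷)(8.370×10⁵)/((1.602×10⁻¹⁹)(0.0103)) ≈ 1.69 m.

r ≈ 1.69 m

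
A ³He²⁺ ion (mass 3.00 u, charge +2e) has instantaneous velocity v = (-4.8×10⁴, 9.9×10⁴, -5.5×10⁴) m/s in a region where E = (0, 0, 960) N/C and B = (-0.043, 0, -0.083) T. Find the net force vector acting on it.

F ≈ (-2.63×10⁻¹⁵, -5.19×10⁻¹⁶, 1.67×10⁻¹⁵) N

v×B = (-8220, -1620, 4260) N/C.
E + v×B = (-8220, -1620, 5220) N/C.
F = q(E + v×B) = (3.204×10⁻¹⁹ C)·(-8220, -1620, 5220) = (-2.63×10⁻¹⁵, -5.19×10⁻¹⁶, 1.67×10⁻¹⁵) N.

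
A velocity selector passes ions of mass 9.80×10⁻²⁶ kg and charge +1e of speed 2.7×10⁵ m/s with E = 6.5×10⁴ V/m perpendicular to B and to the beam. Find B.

Balance of forces in the selector: qE = qvB ⇒ B = E/v.
B = 6.5×10⁴/2.7×10⁵ = 0.24 T.

B = 0.24 T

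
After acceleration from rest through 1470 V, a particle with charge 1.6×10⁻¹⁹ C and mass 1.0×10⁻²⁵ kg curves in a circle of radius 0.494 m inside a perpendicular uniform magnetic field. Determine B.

v = √(2|q|V/m) = √(2·1.6×10⁻¹⁹·1470/1.0×10⁻²⁵) ≈ 6.859×10⁴ m/s.
B = mv/(|q|r) = (1.0×10⁻²⁵)(6.859×10⁴)/((1.6×10⁻¹⁹)(0.494)) ≈ 0.0868 T.

B ≈ 0.0868 T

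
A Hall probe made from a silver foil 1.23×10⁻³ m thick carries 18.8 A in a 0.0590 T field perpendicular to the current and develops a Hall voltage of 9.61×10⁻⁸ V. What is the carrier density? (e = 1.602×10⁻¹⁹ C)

From V_H = IB/(n e t), n = IB/(V_H e t).
n = (18.8)(0.0590)/((9.61×10⁻⁸)(1.602×10⁻¹⁹)(1.23×10⁻³)) ≈ 5.86×10²⁸ m⁻³.

n ≈ 5.86×10²⁸ m⁻³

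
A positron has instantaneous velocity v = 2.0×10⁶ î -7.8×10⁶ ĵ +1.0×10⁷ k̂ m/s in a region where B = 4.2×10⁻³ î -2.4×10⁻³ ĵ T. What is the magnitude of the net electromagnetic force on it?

|F| ≈ 8.95×10⁻¹⁵ N

v×B = (2.40×10⁴, 4.20×10⁴, 2.80×10⁴) N/C.
F = q v×B = (1.602×10⁻¹⁹ C)·(2.40×10⁴, 4.20×10⁴, 2.80×10⁴) = (3.84×10⁻¹⁵, 6.73×10⁻¹⁵, 4.48×10⁻¹⁵) N.
|F| = 8.95×10⁻¹⁵ N.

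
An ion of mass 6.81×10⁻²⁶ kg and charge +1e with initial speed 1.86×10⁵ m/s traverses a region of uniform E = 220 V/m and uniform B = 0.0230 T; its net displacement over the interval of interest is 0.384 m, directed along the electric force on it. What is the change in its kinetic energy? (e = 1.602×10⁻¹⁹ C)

ΔKE ≈ 1.35×10⁻¹⁷ J

The magnetic force is always ⟂ v and does no work; only the electric force changes KE.
ΔKE = F_E · d = |q|E d = (1.602×10⁻¹⁹)(220)(0.384) ≈ 1.35×10⁻¹⁷ J.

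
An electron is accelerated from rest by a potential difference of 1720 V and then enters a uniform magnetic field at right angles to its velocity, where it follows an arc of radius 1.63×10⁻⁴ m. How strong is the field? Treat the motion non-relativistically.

B ≈ 0.858 T

v = √(2|q|V/m) = √(2·1.602×10⁻¹⁹·1720/9.109×10⁻³¹) ≈ 2.460×10⁷ m/s.
B = mv/(|q|r) = (9.109×10⁻³¹)(2.460×10⁷)/((1.602×10⁻¹⁹)(1.63×10⁻⁴)) ≈ 0.858 T.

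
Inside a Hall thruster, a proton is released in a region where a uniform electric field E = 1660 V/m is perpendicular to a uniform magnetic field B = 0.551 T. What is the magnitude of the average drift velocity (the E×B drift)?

v_d ≈ 3010 m/s

In crossed fields the guiding centre drifts at v_d = |E×B|/B² = E/B, independent of charge and mass.
v_d = 1660/0.551 = 3010 m/s.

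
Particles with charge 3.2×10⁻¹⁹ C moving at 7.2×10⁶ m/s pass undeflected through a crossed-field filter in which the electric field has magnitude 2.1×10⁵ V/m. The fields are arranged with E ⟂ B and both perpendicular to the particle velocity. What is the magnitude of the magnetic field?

B = 0.029 T

Balance of forces in the selector: qE = qvB ⇒ B = E/v.
B = 2.1×10⁵/7.2×10⁶ = 0.029 T.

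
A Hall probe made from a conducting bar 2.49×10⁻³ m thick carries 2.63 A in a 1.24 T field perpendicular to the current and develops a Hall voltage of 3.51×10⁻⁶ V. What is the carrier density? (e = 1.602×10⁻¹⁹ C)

n ≈ 2.33×10²⁷ m⁻³

From V_H = IB/(n e t), n = IB/(V_H e t).
n = (2.63)(1.24)/((3.51×10⁻⁶)(1.602×10⁻¹⁹)(2.49×10⁻³)) ≈ 2.33×10²⁷ m⁻³.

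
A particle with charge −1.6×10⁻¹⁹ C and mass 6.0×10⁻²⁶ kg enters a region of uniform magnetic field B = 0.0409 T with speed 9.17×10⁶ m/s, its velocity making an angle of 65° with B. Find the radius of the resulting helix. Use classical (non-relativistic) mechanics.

r ≈ 76.2 m

v⊥ = v sinθ = 9.17×10⁶·sin65° ≈ 8.311×10⁶ m/s.
r = m v⊥/(|q|B) = (6.0×10⁻²⁶)(8.311×10⁶)/((1.6×10⁻¹⁹)(0.0409)) ≈ 76.2 m.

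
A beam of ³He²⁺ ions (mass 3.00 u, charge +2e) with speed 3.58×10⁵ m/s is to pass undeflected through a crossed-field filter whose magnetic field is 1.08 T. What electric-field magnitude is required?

For straight-line motion qE = qvB, so E = vB.
E = 3.58×10⁵ × 1.08 = 3.87×10⁵ V/m.

E = 3.87×10⁵ V/m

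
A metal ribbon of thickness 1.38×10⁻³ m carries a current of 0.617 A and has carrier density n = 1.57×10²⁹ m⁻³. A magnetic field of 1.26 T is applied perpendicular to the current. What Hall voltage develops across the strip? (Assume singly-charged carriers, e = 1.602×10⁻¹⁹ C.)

V_H ≈ 2.24×10⁻⁸ V

V_H = IB/(n e t).
V_H = (0.617)(1.26)/((1.57×10²⁹)(1.602×10⁻¹⁹)(1.38×10⁻³)) ≈ 2.24×10⁻⁸ V.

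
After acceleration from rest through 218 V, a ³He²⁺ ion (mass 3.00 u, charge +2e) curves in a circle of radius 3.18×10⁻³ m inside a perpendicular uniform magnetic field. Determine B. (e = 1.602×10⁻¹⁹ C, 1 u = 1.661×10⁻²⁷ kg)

v = √(2|q|V/m) = √(2·3.204×10⁻¹⁹·218/4.983×10⁻²⁷) ≈ 1.674×10⁵ m/s.
B = mv/(|q|r) = (4.983×10⁻²⁷)(1.674×10⁵)/((3.204×10⁻¹⁹)(3.18×10⁻³)) ≈ 0.819 T.

B ≈ 0.819 T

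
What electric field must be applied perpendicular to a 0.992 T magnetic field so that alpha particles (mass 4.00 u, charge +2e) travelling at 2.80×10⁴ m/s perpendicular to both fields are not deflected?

For straight-line motion qE = qvB, so E = vB.
E = 2.80×10⁴ × 0.992 = 2.78×10⁴ V/m.

E = 2.78×10⁴ V/m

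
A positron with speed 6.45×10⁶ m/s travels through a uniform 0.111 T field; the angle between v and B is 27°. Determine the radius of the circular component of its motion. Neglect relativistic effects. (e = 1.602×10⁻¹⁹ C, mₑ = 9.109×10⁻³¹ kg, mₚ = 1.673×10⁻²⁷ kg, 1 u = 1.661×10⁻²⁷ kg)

r ≈ 1.50×10⁻⁴ m

v⊥ = v sinθ = 6.45×10⁶·sin27° ≈ 2.928×10⁶ m/s.
r = m v⊥/(|q|B) = (9.109×10⁻³¹)(2.928×10⁶)/((1.602×10⁻¹⁹)(0.111)) ≈ 1.50×10⁻⁴ m.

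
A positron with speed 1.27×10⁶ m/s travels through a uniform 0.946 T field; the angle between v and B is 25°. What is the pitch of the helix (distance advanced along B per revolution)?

p ≈ 4.35×10⁻⁵ m

v∥ = v cosθ = 1.27×10⁶·cos25° ≈ 1.151×10⁶ m/s.
T = 2πm/(|q|B) = 2π(9.109×10⁻³¹)/((1.602×10⁻¹⁹)(0.946)) ≈ 3.777×10⁻¹¹ s.
pitch = v∥ T = (1.151×10⁶)(3.777×10⁻¹¹) ≈ 4.35×10⁻⁵ m.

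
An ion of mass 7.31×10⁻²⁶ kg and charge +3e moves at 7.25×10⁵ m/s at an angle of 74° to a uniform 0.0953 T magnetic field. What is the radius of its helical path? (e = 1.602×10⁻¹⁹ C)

r ≈ 1.11 m

v⊥ = v sinθ = 7.25×10⁵·sin74° ≈ 6.969×10⁵ m/s.
r = m v⊥/(|q|B) = (7.31×10⁻²⁶)(6.969×10⁵)/((4.806×10⁻¹⁹)(0.0953)) ≈ 1.11 m.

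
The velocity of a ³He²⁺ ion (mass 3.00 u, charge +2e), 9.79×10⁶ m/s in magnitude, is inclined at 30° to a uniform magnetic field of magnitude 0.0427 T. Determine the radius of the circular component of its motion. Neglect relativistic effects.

r ≈ 1.78 m

v⊥ = v sinθ = 9.79×10⁶·sin30° ≈ 4.895×10⁶ m/s.
r = m v⊥/(|q|B) = (4.983×10⁻²⁷)(4.895×10⁶)/((3.204×10⁻¹⁹)(0.0427)) ≈ 1.78 m.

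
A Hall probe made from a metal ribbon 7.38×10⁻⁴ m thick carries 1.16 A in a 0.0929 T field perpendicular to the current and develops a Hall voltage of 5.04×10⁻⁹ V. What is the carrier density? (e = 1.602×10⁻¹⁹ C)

From V_H = IB/(n e t), n = IB/(V_H e t).
n = (1.16)(0.0929)/((5.04×10⁻⁹)(1.602×10⁻¹⁹)(7.38×10⁻⁴)) ≈ 1.81×10²⁹ m⁻³.

n ≈ 1.81×10²⁹ m⁻³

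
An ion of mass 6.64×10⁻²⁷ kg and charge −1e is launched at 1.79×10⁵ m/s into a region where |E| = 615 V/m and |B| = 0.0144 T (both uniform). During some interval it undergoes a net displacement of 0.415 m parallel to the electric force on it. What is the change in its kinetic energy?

ΔKE ≈ 4.09×10⁻¹⁷ J

The magnetic force is always ⟂ v and does no work; only the electric force changes KE.
ΔKE = F_E · d = |q|E d = (1.602×10⁻¹⁹)(615)(0.415) ≈ 4.09×10⁻¹⁷ J.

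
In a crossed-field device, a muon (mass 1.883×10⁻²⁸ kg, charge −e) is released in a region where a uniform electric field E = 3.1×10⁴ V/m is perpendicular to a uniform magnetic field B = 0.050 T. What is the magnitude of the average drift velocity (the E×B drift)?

v_d ≈ 6.2×10⁵ m/s

The E×B drift speed is v_d = E/B.
v_d = 3.1×10⁴/0.050 = 6.2×10⁵ m/s.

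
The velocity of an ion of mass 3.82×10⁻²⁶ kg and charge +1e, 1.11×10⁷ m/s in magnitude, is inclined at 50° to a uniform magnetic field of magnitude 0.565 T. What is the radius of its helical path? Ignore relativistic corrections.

r ≈ 3.59 m

v⊥ = v sinθ = 1.11×10⁷·sin50° ≈ 8.503×10⁶ m/s.
r = m v⊥/(|q|B) = (3.82×10⁻²⁶)(8.503×10⁶)/((1.602×10⁻¹⁹)(0.565)) ≈ 3.59 m.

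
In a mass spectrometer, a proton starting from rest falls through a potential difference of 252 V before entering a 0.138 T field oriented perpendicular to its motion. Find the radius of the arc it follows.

Acceleration: |q|V = ½mv² ⇒ v = √(2|q|V/m) = √(2·1.602×10⁻¹⁹·252/1.673×10⁻²⁷) ≈ 2.197×10⁵ m/s.
In the field: r = mv/(|q|B) = (1.673×10⁻²⁷)(2.197×10⁵)/((1.602×10⁻¹⁹)(0.138)) ≈ 0.0166 m.

r ≈ 0.0166 m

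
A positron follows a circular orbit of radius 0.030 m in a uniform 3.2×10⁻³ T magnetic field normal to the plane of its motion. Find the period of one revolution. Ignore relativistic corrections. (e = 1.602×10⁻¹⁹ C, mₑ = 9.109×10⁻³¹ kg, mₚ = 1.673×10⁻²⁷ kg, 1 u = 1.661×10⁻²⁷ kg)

The cyclotron period depends only on m, q, B: T = 2πm/(|q|B).
T = 2π(9.109×10⁻³¹)/((1.602×10⁻¹⁹)(3.2×10⁻³)) ≈ 1.1×10⁻⁸ s.

T ≈ 1.1×10⁻⁸ s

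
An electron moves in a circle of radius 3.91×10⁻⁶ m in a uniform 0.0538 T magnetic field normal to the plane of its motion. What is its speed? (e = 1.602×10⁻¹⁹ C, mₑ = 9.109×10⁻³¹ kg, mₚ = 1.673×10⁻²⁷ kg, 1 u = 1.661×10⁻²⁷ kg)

v ≈ 3.70×10⁴ m/s

From |q|vB = mv²/r, v = |q|Br/m.
v = (1.602×10⁻¹⁹)(0.0538)(3.91×10⁻⁶)/9.109×10⁻³¹ ≈ 3.70×10⁴ m/s.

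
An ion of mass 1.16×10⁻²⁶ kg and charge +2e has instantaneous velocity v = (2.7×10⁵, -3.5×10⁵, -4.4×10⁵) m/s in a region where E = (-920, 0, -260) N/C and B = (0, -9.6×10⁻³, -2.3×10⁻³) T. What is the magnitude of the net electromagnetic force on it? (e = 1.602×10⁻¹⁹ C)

v×B = (-3420, 621, -2590) N/C.
E + v×B = (-4340, 621, -2850) N/C.
F = q(E + v×B) = (3.204×10⁻¹⁹ C)·(-4340, 621, -2850) = (-1.39×10⁻¹⁵, 1.99×10⁻¹⁶, -9.14×10⁻¹⁶) N.
|F| = 1.68×10⁻¹⁵ N.

|F| ≈ 1.68×10⁻¹⁵ N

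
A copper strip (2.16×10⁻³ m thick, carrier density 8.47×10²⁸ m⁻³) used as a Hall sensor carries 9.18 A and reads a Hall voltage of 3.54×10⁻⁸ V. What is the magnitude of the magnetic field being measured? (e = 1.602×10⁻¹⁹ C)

From V_H = IB/(n e t), B = V_H n e t / I.
B = (3.54×10⁻⁸)(8.47×10²⁸)(1.602×10⁻¹⁹)(2.16×10⁻³)/9.18 ≈ 0.113 T.

B ≈ 0.113 T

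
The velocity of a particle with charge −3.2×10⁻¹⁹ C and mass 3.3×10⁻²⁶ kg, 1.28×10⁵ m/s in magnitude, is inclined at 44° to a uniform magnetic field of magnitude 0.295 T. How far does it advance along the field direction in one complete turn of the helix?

v∥ = v cosθ = 1.28×10⁵·cos44° ≈ 9.208×10⁴ m/s.
T = 2πm/(|q|B) = 2π(3.3×10⁻²⁶)/((3.2×10⁻¹⁹)(0.295)) ≈ 2.196×10⁻⁶ s.
pitch = v∥ T = (9.208×10⁴)(2.196×10⁻⁶) ≈ 0.202 m.

p ≈ 0.202 m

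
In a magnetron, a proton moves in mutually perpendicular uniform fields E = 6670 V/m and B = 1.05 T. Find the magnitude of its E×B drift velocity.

v_d ≈ 6350 m/s

The steady drift has the magnetic force balancing the electric force, so v_d = E/B.
v_d = 6670/1.05 = 6350 m/s.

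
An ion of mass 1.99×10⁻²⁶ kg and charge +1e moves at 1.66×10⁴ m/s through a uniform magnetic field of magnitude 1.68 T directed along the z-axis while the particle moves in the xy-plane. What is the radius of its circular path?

The magnetic force provides the centripetal force: |q|vB = mv²/r.
r = mv/(|q|B) = (1.99×10⁻²⁶)(1.66×10⁴)/((1.602×10⁻¹⁹)(1.68)) ≈ 1.23×10⁻³ m.

r ≈ 1.23×10⁻³ m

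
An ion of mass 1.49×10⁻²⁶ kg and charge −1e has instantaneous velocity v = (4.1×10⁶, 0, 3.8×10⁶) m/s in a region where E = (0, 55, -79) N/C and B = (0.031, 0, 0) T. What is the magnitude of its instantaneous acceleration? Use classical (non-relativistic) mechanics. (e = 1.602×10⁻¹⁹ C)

|a| ≈ 1.27×10¹² m/s²

v×B = (0, 1.18×10⁵, 0) N/C.
E + v×B = (0, 1.18×10⁵, -79.0) N/C.
F = q(E + v×B) = (−1.602×10⁻¹⁹ C)·(0, 1.18×10⁵, -79.0) = (0, -1.89×10⁻¹⁴, 1.27×10⁻¹⁷) N.
|a| = |F|/m = 1.888×10⁻¹⁴/1.49×10⁻²⁶ ≈ 1.27×10¹² m/s².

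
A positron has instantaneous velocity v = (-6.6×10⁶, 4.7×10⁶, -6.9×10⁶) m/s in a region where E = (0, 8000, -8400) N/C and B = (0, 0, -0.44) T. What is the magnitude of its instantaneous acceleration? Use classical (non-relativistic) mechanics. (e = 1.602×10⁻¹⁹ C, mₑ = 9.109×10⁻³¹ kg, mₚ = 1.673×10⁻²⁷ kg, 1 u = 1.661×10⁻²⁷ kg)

v×B = (-2.07×10⁶, -2.90×10⁶, 0) N/C.
E + v×B = (-2.07×10⁶, -2.90×10⁶, -8400) N/C.
F = q(E + v×B) = (1.602×10⁻¹⁹ C)·(-2.07×10⁶, -2.90×10⁶, -8400) = (-3.31×10⁻¹³, -4.64×10⁻¹³, -1.35×10⁻¹⁵) N.
|a| = |F|/m = 5.701×10⁻¹³/9.109×10⁻³¹ ≈ 6.26×10¹⁷ m/s².

|a| ≈ 6.26×10¹⁷ m/s²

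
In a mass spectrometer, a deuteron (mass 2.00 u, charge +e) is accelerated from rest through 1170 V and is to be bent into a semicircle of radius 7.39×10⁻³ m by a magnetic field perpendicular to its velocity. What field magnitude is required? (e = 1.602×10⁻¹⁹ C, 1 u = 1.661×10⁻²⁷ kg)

B ≈ 0.943 T

v = √(2|q|V/m) = √(2·1.602×10⁻¹⁹·1170/3.322×10⁻²⁷) ≈ 3.359×10⁵ m/s.
B = mv/(|q|r) = (3.322×10⁻²⁷)(3.359×10⁵)/((1.602×10⁻¹⁹)(7.39×10⁻³)) ≈ 0.943 T.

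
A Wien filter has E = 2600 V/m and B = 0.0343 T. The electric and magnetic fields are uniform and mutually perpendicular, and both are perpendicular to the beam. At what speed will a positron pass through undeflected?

v = 7.58×10⁴ m/s

For undeflected motion the electric and magnetic forces balance: qE = qvB.
v = E/B = 2600/0.0343 = 7.58×10⁴ m/s.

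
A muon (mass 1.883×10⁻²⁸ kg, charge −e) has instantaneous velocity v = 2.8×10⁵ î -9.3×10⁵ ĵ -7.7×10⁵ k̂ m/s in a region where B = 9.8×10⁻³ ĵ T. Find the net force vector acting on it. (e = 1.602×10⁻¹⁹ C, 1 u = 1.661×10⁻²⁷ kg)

F ≈ (-1.21×10⁻¹⁵, 0, -4.40×10⁻¹⁶) N

v×B = (7550, 0, 2740) N/C.
F = q v×B = (−1.602×10⁻¹⁹ C)·(7550, 0, 2740) = (-1.21×10⁻¹⁵, 0, -4.40×10⁻¹⁶) N.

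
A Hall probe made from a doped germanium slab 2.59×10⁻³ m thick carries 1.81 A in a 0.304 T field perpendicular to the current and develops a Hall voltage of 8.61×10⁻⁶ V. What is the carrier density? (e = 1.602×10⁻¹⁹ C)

n ≈ 1.54×10²⁶ m⁻³

From V_H = IB/(n e t), n = IB/(V_H e t).
n = (1.81)(0.304)/((8.61×10⁻⁶)(1.602×10⁻¹⁹)(2.59×10⁻³)) ≈ 1.54×10²⁶ m⁻³.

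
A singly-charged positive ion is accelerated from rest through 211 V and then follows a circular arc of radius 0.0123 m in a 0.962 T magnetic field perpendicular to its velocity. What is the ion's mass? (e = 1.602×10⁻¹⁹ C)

m ≈ 5.32×10⁻²⁶ kg

Combine |q|V = ½mv² and r = mv/(|q|B): eliminate v to get m = qB²r²/(2V).
m = (1.602×10⁻¹⁹)(0.962)²(0.0123)²/(2·211) ≈ 5.32×10⁻²⁶ kg.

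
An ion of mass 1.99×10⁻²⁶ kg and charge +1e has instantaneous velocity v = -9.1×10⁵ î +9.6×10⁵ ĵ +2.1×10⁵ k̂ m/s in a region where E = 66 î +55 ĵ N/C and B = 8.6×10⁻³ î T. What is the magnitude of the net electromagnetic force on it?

v×B = (0, 1810, -8260) N/C.
E + v×B = (66.0, 1860, -8260) N/C.
F = q(E + v×B) = (1.602×10⁻¹⁹ C)·(66.0, 1860, -8260) = (1.06×10⁻¹⁷, 2.98×10⁻¹⁶, -1.32×10⁻¹⁵) N.
|F| = 1.36×10⁻¹⁵ N.

|F| ≈ 1.36×10⁻¹⁵ N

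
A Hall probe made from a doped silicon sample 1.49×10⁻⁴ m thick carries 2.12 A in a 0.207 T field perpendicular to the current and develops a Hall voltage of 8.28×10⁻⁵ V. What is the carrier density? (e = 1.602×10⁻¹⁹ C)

n ≈ 2.22×10²⁶ m⁻³

From V_H = IB/(n e t), n = IB/(V_H e t).
n = (2.12)(0.207)/((8.28×10⁻⁵)(1.602×10⁻¹⁹)(1.49×10⁻⁴)) ≈ 2.22×10²⁶ m⁻³.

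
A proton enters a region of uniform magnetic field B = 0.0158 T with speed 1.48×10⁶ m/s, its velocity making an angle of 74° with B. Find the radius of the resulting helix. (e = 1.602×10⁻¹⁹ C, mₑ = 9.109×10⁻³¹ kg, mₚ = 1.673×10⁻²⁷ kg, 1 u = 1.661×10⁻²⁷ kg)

v⊥ = v sinθ = 1.48×10⁶·sin74° ≈ 1.423×10⁶ m/s.
r = m v⊥/(|q|B) = (1.673×10⁻²⁷)(1.423×10⁶)/((1.602×10⁻¹⁹)(0.0158)) ≈ 0.940 m.

r ≈ 0.940 m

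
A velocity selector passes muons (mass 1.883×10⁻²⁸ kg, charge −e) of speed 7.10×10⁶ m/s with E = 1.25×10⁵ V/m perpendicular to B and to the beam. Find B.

B = 0.0176 T

Balance of forces in the selector: qE = qvB ⇒ B = E/v.
B = 1.25×10⁵/7.10×10⁶ = 0.0176 T.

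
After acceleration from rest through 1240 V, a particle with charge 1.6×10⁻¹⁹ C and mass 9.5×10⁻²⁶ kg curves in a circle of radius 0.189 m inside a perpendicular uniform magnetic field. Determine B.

v = √(2|q|V/m) = √(2·1.6×10⁻¹⁹·1240/9.5×10⁻²⁶) ≈ 6.463×10⁴ m/s.
B = mv/(|q|r) = (9.5×10⁻²⁶)(6.463×10⁴)/((1.6×10⁻¹⁹)(0.189)) ≈ 0.203 T.

B ≈ 0.203 T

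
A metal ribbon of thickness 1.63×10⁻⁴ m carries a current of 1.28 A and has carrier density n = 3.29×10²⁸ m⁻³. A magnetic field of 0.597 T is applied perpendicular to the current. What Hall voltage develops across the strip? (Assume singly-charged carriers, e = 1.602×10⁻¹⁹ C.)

V_H = IB/(n e t).
V_H = (1.28)(0.597)/((3.29×10²⁸)(1.602×10⁻¹⁹)(1.63×10⁻⁴)) ≈ 8.89×10⁻⁷ V.

V_H ≈ 8.89×10⁻⁷ V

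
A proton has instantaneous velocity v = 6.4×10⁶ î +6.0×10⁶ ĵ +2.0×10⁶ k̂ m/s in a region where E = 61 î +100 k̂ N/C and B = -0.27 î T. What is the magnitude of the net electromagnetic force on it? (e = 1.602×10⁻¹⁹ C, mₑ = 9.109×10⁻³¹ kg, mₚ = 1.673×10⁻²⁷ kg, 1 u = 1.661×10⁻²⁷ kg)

v×B = (0, -5.40×10⁵, 1.62×10⁶) N/C.
E + v×B = (61.0, -5.40×10⁵, 1.62×10⁶) N/C.
F = q(E + v×B) = (1.602×10⁻¹⁹ C)·(61.0, -5.40×10⁵, 1.62×10⁶) = (9.77×10⁻¹⁸, -8.65×10⁻¹⁴, 2.60×10⁻¹³) N.
|F| = 2.74×10⁻¹³ N.

|F| ≈ 2.74×10⁻¹³ N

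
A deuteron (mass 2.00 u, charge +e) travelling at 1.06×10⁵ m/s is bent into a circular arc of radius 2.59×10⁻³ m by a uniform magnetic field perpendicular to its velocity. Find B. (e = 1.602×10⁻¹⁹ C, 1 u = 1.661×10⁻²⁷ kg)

B ≈ 0.849 T

From |q|vB = mv²/r, B = mv/(|q|r).
B = (3.322×10⁻²⁷)(1.06×10⁵)/((1.602×10⁻¹⁹)(2.59×10⁻³)) ≈ 0.849 T.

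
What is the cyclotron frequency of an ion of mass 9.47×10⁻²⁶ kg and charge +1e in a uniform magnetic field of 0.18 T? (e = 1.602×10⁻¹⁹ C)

f ≈ 4.8×10⁴ Hz

f = |q|B/(2πm).
f = (1.602×10⁻¹⁹)(0.18)/(2π·9.47×10⁻²⁶) ≈ 4.8×10⁴ Hz.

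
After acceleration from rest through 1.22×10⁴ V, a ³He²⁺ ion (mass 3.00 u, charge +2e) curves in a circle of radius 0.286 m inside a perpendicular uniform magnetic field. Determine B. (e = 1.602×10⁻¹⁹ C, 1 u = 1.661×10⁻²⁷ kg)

B ≈ 0.0681 T

v = √(2|q|V/m) = √(2·3.204×10⁻¹⁹·1.22×10⁴/4.983×10⁻²⁷) ≈ 1.253×10⁶ m/s.
B = mv/(|q|r) = (4.983×10⁻²⁷)(1.253×10⁶)/((3.204×10⁻¹⁹)(0.286)) ≈ 0.0681 T.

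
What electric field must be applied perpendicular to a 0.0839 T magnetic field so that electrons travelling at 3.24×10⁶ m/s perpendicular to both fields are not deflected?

E = 2.72×10⁵ V/m

For straight-line motion qE = qvB, so E = vB.
E = 3.24×10⁶ × 0.0839 = 2.72×10⁵ V/m.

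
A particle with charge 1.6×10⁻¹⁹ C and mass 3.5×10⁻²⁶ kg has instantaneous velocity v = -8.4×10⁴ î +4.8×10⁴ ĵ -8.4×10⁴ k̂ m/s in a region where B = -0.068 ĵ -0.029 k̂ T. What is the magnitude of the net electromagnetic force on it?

v×B = (-7100, -2440, 5710) N/C.
F = q v×B = (1.6×10⁻¹⁹ C)·(-7100, -2440, 5710) = (-1.14×10⁻¹⁵, -3.90×10⁻¹⁶, 9.14×10⁻¹⁶) N.
|F| = 1.51×10⁻¹⁵ N.

|F| ≈ 1.51×10⁻¹⁵ N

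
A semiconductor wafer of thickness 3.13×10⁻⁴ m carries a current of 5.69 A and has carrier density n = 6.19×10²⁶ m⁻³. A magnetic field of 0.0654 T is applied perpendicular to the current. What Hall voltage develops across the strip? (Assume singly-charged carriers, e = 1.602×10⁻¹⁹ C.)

V_H ≈ 1.20×10⁻⁵ V

V_H = IB/(n e t).
V_H = (5.69)(0.0654)/((6.19×10²⁶)(1.602×10⁻¹⁹)(3.13×10⁻⁴)) ≈ 1.20×10⁻⁵ V.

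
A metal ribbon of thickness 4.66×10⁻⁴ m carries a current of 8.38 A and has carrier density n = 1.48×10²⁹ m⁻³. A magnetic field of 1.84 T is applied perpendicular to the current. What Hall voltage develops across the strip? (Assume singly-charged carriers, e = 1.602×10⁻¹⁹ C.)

V_H ≈ 1.40×10⁻⁶ V

V_H = IB/(n e t).
V_H = (8.38)(1.84)/((1.48×10²⁹)(1.602×10⁻¹⁹)(4.66×10⁻⁴)) ≈ 1.40×10⁻⁶ V.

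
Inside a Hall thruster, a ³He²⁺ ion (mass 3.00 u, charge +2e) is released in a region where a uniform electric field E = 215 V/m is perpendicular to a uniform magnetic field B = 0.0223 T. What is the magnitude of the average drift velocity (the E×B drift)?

In crossed fields the guiding centre drifts at v_d = |E×B|/B² = E/B, independent of charge and mass.
v_d = 215/0.0223 = 9640 m/s.

v_d ≈ 9640 m/s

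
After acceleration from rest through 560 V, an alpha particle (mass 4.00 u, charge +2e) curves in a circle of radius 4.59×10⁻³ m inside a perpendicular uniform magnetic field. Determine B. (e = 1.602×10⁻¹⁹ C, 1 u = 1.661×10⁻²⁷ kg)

B ≈ 1.05 T

v = √(2|q|V/m) = √(2·3.204×10⁻¹⁹·560/6.644×10⁻²⁷) ≈ 2.324×10⁵ m/s.
B = mv/(|q|r) = (6.644×10⁻²⁷)(2.324×10⁵)/((3.204×10⁻¹⁹)(4.59×10⁻³)) ≈ 1.05 T.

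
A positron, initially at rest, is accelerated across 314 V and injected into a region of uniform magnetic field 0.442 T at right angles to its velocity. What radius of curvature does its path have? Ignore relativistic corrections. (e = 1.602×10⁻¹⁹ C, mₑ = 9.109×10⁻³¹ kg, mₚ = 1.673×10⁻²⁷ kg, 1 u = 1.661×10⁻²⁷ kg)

Acceleration: |q|V = ½mv² ⇒ v = √(2|q|V/m) = √(2·1.602×10⁻¹⁹·314/9.109×10⁻³¹) ≈ 1.051×10⁷ m/s.
In the field: r = mv/(|q|B) = (9.109×10⁻³¹)(1.051×10⁷)/((1.602×10⁻¹⁹)(0.442)) ≈ 1.35×10⁻⁴ m.

r ≈ 1.35×10⁻⁴ m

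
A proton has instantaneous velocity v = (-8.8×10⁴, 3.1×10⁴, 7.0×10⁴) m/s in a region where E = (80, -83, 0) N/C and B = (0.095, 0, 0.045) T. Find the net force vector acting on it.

F ≈ (2.36×10⁻¹⁶, 1.69×10⁻¹⁵, -4.72×10⁻¹⁶) N

v×B = (1400, 1.06×10⁴, -2940) N/C.
E + v×B = (1480, 1.05×10⁴, -2940) N/C.
F = q(E + v×B) = (1.602×10⁻¹⁹ C)·(1480, 1.05×10⁴, -2940) = (2.36×10⁻¹⁶, 1.69×10⁻¹⁵, -4.72×10⁻¹⁶) N.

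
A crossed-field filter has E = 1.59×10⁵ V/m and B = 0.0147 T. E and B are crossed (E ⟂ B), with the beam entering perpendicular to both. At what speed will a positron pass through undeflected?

v = 1.08×10⁷ m/s

Zero net Lorentz force requires |qE| = |q v×B|, i.e. E = vB.
v = E/B = 1.59×10⁵/0.0147 = 1.08×10⁷ m/s.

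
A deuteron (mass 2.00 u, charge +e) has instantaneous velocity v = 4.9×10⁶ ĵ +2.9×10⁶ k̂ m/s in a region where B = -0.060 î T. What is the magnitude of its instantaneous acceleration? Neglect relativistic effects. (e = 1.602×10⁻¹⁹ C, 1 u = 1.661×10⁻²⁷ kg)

v×B = (0, -1.74×10⁵, 2.94×10⁵) N/C.
F = q v×B = (1.602×10⁻¹⁹ C)·(0, -1.74×10⁵, 2.94×10⁵) = (0, -2.79×10⁻¹⁴, 4.71×10⁻¹⁴) N.
|a| = |F|/m = 5.473×10⁻¹⁴/3.322×10⁻²⁷ ≈ 1.65×10¹³ m/s².

|a| ≈ 1.65×10¹³ m/s²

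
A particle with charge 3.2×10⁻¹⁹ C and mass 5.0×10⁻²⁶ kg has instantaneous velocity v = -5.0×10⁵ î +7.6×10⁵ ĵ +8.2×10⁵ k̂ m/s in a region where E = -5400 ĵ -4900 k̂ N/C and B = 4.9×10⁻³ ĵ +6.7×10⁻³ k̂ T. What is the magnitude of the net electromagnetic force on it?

|F| ≈ 2.47×10⁻¹⁵ N

v×B = (1070, 3350, -2450) N/C.
E + v×B = (1070, -2050, -7350) N/C.
F = q(E + v×B) = (3.2×10⁻¹⁹ C)·(1070, -2050, -7350) = (3.44×10⁻¹⁶, -6.56×10⁻¹⁶, -2.35×10⁻¹⁵) N.
|F| = 2.47×10⁻¹⁵ N.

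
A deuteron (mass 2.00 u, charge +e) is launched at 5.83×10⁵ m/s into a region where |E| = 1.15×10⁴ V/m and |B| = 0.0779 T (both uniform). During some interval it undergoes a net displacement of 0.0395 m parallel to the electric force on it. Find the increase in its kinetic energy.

ΔKE ≈ 7.28×10⁻¹⁷ J

The magnetic force is always ⟂ v and does no work; only the electric force changes KE.
ΔKE = F_E · d = |q|E d = (1.602×10⁻¹⁹)(1.15×10⁴)(0.0395) ≈ 7.28×10⁻¹⁷ J.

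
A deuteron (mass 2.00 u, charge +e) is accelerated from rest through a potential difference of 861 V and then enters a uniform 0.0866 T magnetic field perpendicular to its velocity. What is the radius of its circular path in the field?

Acceleration: |q|V = ½mv² ⇒ v = √(2|q|V/m) = √(2·1.602×10⁻¹⁹·861/3.322×10⁻²⁷) ≈ 2.882×10⁵ m/s.
In the field: r = mv/(|q|B) = (3.322×10⁻²⁷)(2.882×10⁵)/((1.602×10⁻¹⁹)(0.0866)) ≈ 0.0690 m.

r ≈ 0.0690 m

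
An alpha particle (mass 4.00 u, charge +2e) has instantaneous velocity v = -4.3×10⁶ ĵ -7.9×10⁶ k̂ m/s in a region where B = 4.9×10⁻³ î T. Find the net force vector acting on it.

v×B = (0, -3.87×10⁴, 2.11×10⁴) N/C.
F = q v×B = (3.204×10⁻¹⁹ C)·(0, -3.87×10⁴, 2.11×10⁴) = (0, -1.24×10⁻¹⁴, 6.75×10⁻¹⁵) N.

F ≈ (0, -1.24×10⁻¹⁴, 6.75×10⁻¹⁵) N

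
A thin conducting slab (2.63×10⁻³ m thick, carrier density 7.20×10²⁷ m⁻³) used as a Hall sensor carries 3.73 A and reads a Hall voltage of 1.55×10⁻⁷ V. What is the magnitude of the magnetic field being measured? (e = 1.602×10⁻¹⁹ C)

B ≈ 0.126 T

From V_H = IB/(n e t), B = V_H n e t / I.
B = (1.55×10⁻⁷)(7.20×10²⁷)(1.602×10⁻¹⁹)(2.63×10⁻³)/3.73 ≈ 0.126 T.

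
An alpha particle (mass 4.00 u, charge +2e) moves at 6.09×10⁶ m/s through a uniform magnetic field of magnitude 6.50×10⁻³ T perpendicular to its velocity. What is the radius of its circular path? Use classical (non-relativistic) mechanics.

r ≈ 19.4 m

The magnetic force provides the centripetal force: |q|vB = mv²/r.
r = mv/(|q|B) = (6.644×10⁻²⁷)(6.09×10⁶)/((3.204×10⁻¹⁹)(6.50×10⁻³)) ≈ 19.4 m.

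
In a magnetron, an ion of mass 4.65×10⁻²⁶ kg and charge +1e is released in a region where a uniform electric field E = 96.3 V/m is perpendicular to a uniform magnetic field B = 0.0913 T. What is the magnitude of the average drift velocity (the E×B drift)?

In crossed fields the guiding centre drifts at v_d = |E×B|/B² = E/B, independent of charge and mass.
v_d = 96.3/0.0913 = 1050 m/s.

v_d ≈ 1050 m/s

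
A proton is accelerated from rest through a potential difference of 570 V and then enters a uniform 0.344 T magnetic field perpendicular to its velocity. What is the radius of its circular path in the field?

r ≈ 0.0100 m

Acceleration: |q|V = ½mv² ⇒ v = √(2|q|V/m) = √(2·1.602×10⁻¹⁹·570/1.673×10⁻²⁷) ≈ 3.304×10⁵ m/s.
In the field: r = mv/(|q|B) = (1.673×10⁻²⁷)(3.304×10⁵)/((1.602×10⁻¹⁹)(0.344)) ≈ 0.0100 m.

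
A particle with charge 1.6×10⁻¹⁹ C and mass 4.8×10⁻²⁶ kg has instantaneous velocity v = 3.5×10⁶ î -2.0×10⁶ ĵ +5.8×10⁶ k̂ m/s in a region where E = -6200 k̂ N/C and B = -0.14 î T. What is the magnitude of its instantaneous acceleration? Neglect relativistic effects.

v×B = (0, -8.12×10⁵, -2.80×10⁵) N/C.
E + v×B = (0, -8.12×10⁵, -2.86×10⁵) N/C.
F = q(E + v×B) = (1.6×10⁻¹⁹ C)·(0, -8.12×10⁵, -2.86×10⁵) = (0, -1.30×10⁻¹³, -4.58×10⁻¹⁴) N.
|a| = |F|/m = 1.378×10⁻¹³/4.8×10⁻²⁶ ≈ 2.87×10¹² m/s².

|a| ≈ 2.87×10¹² m/s²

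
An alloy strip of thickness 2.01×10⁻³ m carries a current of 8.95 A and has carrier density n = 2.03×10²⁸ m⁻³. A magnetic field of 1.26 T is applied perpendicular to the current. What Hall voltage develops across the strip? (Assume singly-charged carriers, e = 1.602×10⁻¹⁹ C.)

V_H = IB/(n e t).
V_H = (8.95)(1.26)/((2.03×10²⁸)(1.602×10⁻¹⁹)(2.01×10⁻³)) ≈ 1.73×10⁻⁶ V.

V_H ≈ 1.73×10⁻⁶ V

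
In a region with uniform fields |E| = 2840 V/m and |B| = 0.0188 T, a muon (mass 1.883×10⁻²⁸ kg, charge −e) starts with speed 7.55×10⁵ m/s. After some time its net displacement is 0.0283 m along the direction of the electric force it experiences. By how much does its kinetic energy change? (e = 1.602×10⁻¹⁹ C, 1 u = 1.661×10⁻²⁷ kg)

ΔKE ≈ 1.29×10⁻¹⁷ J

The magnetic force is always ⟂ v and does no work; only the electric force changes KE.
ΔKE = F_E · d = |q|E d = (1.602×10⁻¹⁹)(2840)(0.0283) ≈ 1.29×10⁻¹⁷ J.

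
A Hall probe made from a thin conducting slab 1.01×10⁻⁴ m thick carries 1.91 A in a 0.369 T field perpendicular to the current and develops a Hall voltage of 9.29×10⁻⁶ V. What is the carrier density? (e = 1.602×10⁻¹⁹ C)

n ≈ 4.69×10²⁷ m⁻³

From V_H = IB/(n e t), n = IB/(V_H e t).
n = (1.91)(0.369)/((9.29×10⁻⁶)(1.602×10⁻¹⁹)(1.01×10⁻⁴)) ≈ 4.69×10²⁷ m⁻³.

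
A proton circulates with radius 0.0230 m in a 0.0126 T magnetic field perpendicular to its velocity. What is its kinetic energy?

v = |q|Br/m, then KE = ½mv² = (qBr)²/(2m).
v = (1.602×10⁻¹⁹)(0.0126)(0.0230)/1.673×10⁻²⁷ ≈ 2.775×10⁴ m/s.
KE = ½(1.673×10⁻²⁷)(2.775×10⁴)² ≈ 6.44×10⁻¹⁹ J.

KE ≈ 6.44×10⁻¹⁹ J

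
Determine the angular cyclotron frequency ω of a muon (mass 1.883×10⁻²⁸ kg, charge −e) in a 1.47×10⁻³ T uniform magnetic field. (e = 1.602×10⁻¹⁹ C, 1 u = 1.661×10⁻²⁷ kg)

ω = |q|B/m.
ω = (1.602×10⁻¹⁹)(1.47×10⁻³)/1.883×10⁻²⁸ ≈ 1.25×10⁶ rad/s.

ω ≈ 1.25×10⁶ rad/s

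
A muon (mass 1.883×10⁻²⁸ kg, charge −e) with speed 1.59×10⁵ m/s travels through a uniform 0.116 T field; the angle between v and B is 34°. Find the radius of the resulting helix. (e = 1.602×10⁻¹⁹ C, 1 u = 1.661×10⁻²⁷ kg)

r ≈ 9.01×10⁻⁴ m

v⊥ = v sinθ = 1.59×10⁵·sin34° ≈ 8.891×10⁴ m/s.
r = m v⊥/(|q|B) = (1.883×10⁻²⁸)(8.891×10⁴)/((1.602×10⁻¹⁹)(0.116)) ≈ 9.01×10⁻⁴ m.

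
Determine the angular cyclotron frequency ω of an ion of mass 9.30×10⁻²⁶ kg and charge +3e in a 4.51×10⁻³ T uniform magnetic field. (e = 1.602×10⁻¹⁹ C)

ω ≈ 2.33×10⁴ rad/s

ω = |q|B/m.
ω = (4.806×10⁻¹⁹)(4.51×10⁻³)/9.30×10⁻²⁶ ≈ 2.33×10⁴ rad/s.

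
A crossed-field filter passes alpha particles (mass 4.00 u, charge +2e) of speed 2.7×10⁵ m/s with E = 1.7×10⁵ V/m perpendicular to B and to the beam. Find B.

Balance of forces in the selector: qE = qvB ⇒ B = E/v.
B = 1.7×10⁵/2.7×10⁵ = 0.63 T.

B = 0.63 T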